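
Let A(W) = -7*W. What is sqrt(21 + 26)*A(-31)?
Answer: 217*sqrt(47) ≈ 1487.7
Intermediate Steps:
sqrt(21 + 26)*A(-31) = sqrt(21 + 26)*(-7*(-31)) = sqrt(47)*217 = 217*sqrt(47)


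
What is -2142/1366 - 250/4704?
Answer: -2604367/1606416 ≈ -1.6212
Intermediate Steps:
-2142/1366 - 250/4704 = -2142*1/1366 - 250*1/4704 = -1071/683 - 125/2352 = -2604367/1606416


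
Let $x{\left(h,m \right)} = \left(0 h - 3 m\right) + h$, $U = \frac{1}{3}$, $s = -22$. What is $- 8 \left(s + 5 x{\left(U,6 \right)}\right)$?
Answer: $\frac{2648}{3} \approx 882.67$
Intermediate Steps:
$U = \frac{1}{3} \approx 0.33333$
$x{\left(h,m \right)} = h - 3 m$ ($x{\left(h,m \right)} = \left(0 - 3 m\right) + h = - 3 m + h = h - 3 m$)
$- 8 \left(s + 5 x{\left(U,6 \right)}\right) = - 8 \left(-22 + 5 \left(\frac{1}{3} - 18\right)\right) = - 8 \left(-22 + 5 \left(- \frac{53}{3}\right)\right) = - 8 \left(-22 - \frac{265}{3}\right) = \left(-8\right) \left(- \frac{331}{3}\right) = \frac{2648}{3}$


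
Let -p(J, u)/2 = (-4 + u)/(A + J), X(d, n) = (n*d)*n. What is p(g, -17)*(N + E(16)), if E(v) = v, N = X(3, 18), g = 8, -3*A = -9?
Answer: 41496/11 ≈ 3772.4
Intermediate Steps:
X(d, n) = d*n² (X(d, n) = (d*n)*n = d*n²)
A = 3 (A = -⅓*(-9) = 3)
N = 972 (N = 3*18² = 3*324 = 972)
p(J, u) = -2*(-4 + u)/(3 + J)
p(g, -17)*(N + E(16)) = (2*(4 - 1*(-17))/(3 + 8))*(972 + 16) = (2*(4 + 17)/11)*988 = (2*(1/11)*21)*988 = (42/11)*988 = 41496/11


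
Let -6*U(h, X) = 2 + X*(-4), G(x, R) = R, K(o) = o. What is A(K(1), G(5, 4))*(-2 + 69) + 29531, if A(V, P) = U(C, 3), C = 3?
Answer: 88928/3 ≈ 29643.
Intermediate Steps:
U(h, X) = -⅓ + 2*X/3 (U(h, X) = -(2 + X*(-4))/6 = -(2 - 4*X)/6 = -⅓ + 2*X/3)
A(V, P) = 5/3 (A(V, P) = -⅓ + (⅔)*3 = -⅓ + 2 = 5/3)
A(K(1), G(5, 4))*(-2 + 69) + 29531 = 5*(-2 + 69)/3 + 29531 = (5/3)*67 + 29531 = 335/3 + 29531 = 88928/3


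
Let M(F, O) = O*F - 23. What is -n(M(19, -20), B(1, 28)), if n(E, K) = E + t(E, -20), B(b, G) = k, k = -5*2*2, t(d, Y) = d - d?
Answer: 403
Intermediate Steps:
t(d, Y) = 0
M(F, O) = -23 + F*O (M(F, O) = F*O - 23 = -23 + F*O)
k = -20 (k = -10*2 = -20)
B(b, G) = -20
n(E, K) = E (n(E, K) = E + 0 = E)
-n(M(19, -20), B(1, 28)) = -(-23 + 19*(-20)) = -(-23 - 380) = -1*(-403) = 403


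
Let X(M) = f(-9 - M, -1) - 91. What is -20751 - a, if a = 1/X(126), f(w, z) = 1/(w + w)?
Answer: -509872551/24571 ≈ -20751.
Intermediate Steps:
f(w, z) = 1/(2*w)
X(M) = -91 + 1/(2*(-9 - M)) (X(M) = 1/(2*(-9 - M)) - 91 = -91 + 1/(2*(-9 - M)))
a = -270/24571 (a = 1/((-1639 - 182*126)/(2*(9 + 126))) = 1/((1/2)*(-1639 - 22932)/135) = 1/((1/2)*(1/135)*(-24571)) = 1/(-24571/270) = -270/24571 ≈ -0.010989)
-20751 - a = -20751 - 1*(-270/24571) = -20751 + 270/24571 = -509872551/24571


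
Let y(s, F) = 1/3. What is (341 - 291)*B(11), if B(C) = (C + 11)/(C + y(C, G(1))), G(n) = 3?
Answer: 1650/17 ≈ 97.059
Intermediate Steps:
y(s, F) = ⅓
B(C) = (11 + C)/(⅓ + C) (B(C) = (C + 11)/(C + ⅓) = (11 + C)/(⅓ + C))
(341 - 291)*B(11) = (341 - 291)*(3*(11 + 11)/(1 + 3*11)) = 50*(3*22/(1 + 33)) = 50*(3*22/34) = 50*(3*(1/34)*22) = 50*(33/17) = 1650/17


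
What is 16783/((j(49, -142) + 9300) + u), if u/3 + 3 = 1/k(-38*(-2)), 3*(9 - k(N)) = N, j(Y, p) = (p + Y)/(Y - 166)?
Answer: 32072313/17756269 ≈ 1.8063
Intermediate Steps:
j(Y, p) = (Y + p)/(-166 + Y)
k(N) = 9 - N/3
u = -450/49 (u = -9 + 3/(9 - (-38)*(-2)/3) = -9 + 3/(9 - ⅓*76) = -9 + 3/(9 - 76/3) = -9 + 3/(-49/3) = -9 + 3*(-3/49) = -9 - 9/49 = -450/49 ≈ -9.1837)
16783/((j(49, -142) + 9300) + u) = 16783/(((49 - 142)/(-166 + 49) + 9300) - 450/49) = 16783/((-93/(-117) + 9300) - 450/49) = 16783/((-1/117*(-93) + 9300) - 450/49) = 16783/((31/39 + 9300) - 450/49) = 16783/(362731/39 - 450/49) = 16783/(17756269/1911) = 16783*(1911/17756269) = 32072313/17756269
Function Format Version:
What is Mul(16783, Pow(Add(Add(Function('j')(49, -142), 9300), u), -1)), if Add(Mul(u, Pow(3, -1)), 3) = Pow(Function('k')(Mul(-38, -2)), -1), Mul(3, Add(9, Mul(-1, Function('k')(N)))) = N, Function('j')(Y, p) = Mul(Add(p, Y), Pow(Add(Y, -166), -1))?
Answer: Rational(32072313, 17756269) ≈ 1.8063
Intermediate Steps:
Function('j')(Y, p) = Mul(Pow(Add(-166, Y), -1), Add(Y, p)) (Function('j')(Y, p) = Mul(Add(Y, p), Pow(Add(-166, Y), -1)) = Mul(Pow(Add(-166, Y), -1), Add(Y, p)))
Function('k')(N) = Add(9, Mul(Rational(-1, 3), N))
u = Rational(-450, 49) (u = Add(-9, Mul(3, Pow(Add(9, Mul(Rational(-1, 3), Mul(-38, -2))), -1))) = Add(-9, Mul(3, Pow(Add(9, Mul(Rational(-1, 3), 76)), -1))) = Add(-9, Mul(3, Pow(Add(9, Rational(-76, 3)), -1))) = Add(-9, Mul(3, Pow(Rational(-49, 3), -1))) = Add(-9, Mul(3, Rational(-3, 49))) = Add(-9, Rational(-9, 49)) = Rational(-450, 49) ≈ -9.1837)
Mul(16783, Pow(Add(Add(Function('j')(49, -142), 9300), u), -1)) = Mul(16783, Pow(Add(Add(Mul(Pow(Add(-166, 49), -1), Add(49, -142)), 9300), Rational(-450, 49)), -1)) = Mul(16783, Pow(Add(Add(Mul(Pow(-117, -1), -93), 9300), Rational(-450, 49)), -1)) = Mul(16783, Pow(Add(Add(Mul(Rational(-1, 117), -93), 9300), Rational(-450, 49)), -1)) = Mul(16783, Pow(Add(Add(Rational(31, 39), 9300), Rational(-450, 49)), -1)) = Mul(16783, Pow(Add(Rational(362731, 39), Rational(-450, 49)), -1)) = Mul(16783, Pow(Rational(17756269, 1911), -1)) = Mul(16783, Rational(1911, 17756269)) = Rational(32072313, 17756269)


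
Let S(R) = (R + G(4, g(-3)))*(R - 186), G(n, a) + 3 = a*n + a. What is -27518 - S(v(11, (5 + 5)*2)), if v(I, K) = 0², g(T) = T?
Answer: -30866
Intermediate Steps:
G(n, a) = -3 + a + a*n (G(n, a) = -3 + (a*n + a) = -3 + (a + a*n) = -3 + a + a*n)
v(I, K) = 0
S(R) = (-186 + R)*(-18 + R) (S(R) = (R + (-3 - 3 - 3*4))*(R - 186) = (R + (-3 - 3 - 12))*(-186 + R) = (R - 18)*(-186 + R) = (-18 + R)*(-186 + R) = (-186 + R)*(-18 + R))
-27518 - S(v(11, (5 + 5)*2)) = -27518 - (3348 + 0² - 204*0) = -27518 - (3348 + 0 + 0) = -27518 - 1*3348 = -27518 - 3348 = -30866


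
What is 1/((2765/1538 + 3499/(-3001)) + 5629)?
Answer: 4615538/25983779705 ≈ 0.00017763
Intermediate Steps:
1/((2765/1538 + 3499/(-3001)) + 5629) = 1/((2765*(1/1538) + 3499*(-1/3001)) + 5629) = 1/((2765/1538 - 3499/3001) + 5629) = 1/(2916303/4615538 + 5629) = 1/(25983779705/4615538) = 4615538/25983779705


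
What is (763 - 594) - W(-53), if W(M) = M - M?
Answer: 169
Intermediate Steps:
W(M) = 0
(763 - 594) - W(-53) = (763 - 594) - 1*0 = 169 + 0 = 169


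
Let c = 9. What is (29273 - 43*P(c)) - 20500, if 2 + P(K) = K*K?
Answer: 5376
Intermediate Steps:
P(K) = -2 + K² (P(K) = -2 + K*K = -2 + K²)
(29273 - 43*P(c)) - 20500 = (29273 - 43*(-2 + 9²)) - 20500 = (29273 - 43*(-2 + 81)) - 20500 = (29273 - 43*79) - 20500 = (29273 - 3397) - 20500 = 25876 - 20500 = 5376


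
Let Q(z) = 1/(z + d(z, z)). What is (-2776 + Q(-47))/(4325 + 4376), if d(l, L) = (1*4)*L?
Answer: -652361/2044735 ≈ -0.31904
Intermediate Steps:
d(l, L) = 4*L
Q(z) = 1/(5*z) (Q(z) = 1/(z + 4*z) = 1/(5*z))
(-2776 + Q(-47))/(4325 + 4376) = (-2776 + (⅕)/(-47))/(4325 + 4376) = (-2776 + (⅕)*(-1/47))/8701 = (-2776 - 1/235)*(1/8701) = -652361/235*1/8701 = -652361/2044735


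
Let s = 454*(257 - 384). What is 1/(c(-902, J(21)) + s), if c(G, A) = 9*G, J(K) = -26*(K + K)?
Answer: -1/65776 ≈ -1.5203e-5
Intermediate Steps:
s = -57658 (s = 454*(-127) = -57658)
J(K) = -52*K
1/(c(-902, J(21)) + s) = 1/(9*(-902) - 57658) = 1/(-8118 - 57658) = 1/(-65776) = -1/65776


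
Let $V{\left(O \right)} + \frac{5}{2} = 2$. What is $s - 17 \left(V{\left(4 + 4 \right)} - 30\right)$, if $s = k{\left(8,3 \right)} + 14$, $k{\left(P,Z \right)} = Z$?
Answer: $\frac{1071}{2} \approx 535.5$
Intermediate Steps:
$V{\left(O \right)} = - \frac{1}{2}$ ($V{\left(O \right)} = - \frac{5}{2} + 2 = - \frac{1}{2}$)
$s = 17$ ($s = 3 + 14 = 17$)
$s - 17 \left(V{\left(4 + 4 \right)} - 30\right) = 17 - 17 \left(- \frac{1}{2} - 30\right) = 17 - - \frac{1037}{2} = 17 + \frac{1037}{2} = \frac{1071}{2}$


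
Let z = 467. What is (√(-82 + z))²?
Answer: 385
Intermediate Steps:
(√(-82 + z))² = (√(-82 + 467))² = (√385)² = 385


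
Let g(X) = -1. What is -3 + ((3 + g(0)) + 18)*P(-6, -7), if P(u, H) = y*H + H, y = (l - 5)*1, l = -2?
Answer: 837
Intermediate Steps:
y = -7 (y = (-2 - 5)*1 = -7*1 = -7)
P(u, H) = -6*H (P(u, H) = -7*H + H = -6*H)
-3 + ((3 + g(0)) + 18)*P(-6, -7) = -3 + ((3 - 1) + 18)*(-6*(-7)) = -3 + (2 + 18)*42 = -3 + 20*42 = -3 + 840 = 837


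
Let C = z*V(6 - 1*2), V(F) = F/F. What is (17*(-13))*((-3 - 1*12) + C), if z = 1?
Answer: 3094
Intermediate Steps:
V(F) = 1
C = 1 (C = 1*1 = 1)
(17*(-13))*((-3 - 1*12) + C) = (17*(-13))*((-3 - 1*12) + 1) = -221*((-3 - 12) + 1) = -221*(-15 + 1) = -221*(-14) = 3094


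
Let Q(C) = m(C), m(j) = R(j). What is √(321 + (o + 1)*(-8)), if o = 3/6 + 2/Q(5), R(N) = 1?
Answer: √293 ≈ 17.117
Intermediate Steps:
m(j) = 1
Q(C) = 1
o = 5/2 (o = 3/6 + 2/1 = 3*(⅙) + 2*1 = ½ + 2 = 5/2 ≈ 2.5000)
√(321 + (o + 1)*(-8)) = √(321 + (5/2 + 1)*(-8)) = √(321 + (7/2)*(-8)) = √(321 - 28) = √293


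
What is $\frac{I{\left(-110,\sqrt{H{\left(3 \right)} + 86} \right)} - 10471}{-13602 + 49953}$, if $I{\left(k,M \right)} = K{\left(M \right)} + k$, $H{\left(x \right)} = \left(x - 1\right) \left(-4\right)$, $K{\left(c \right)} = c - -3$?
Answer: $- \frac{3526}{12117} + \frac{\sqrt{78}}{36351} \approx -0.29075$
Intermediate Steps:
$K{\left(c \right)} = 3 + c$ ($K{\left(c \right)} = c + 3 = 3 + c$)
$H{\left(x \right)} = 4 - 4 x$ ($H{\left(x \right)} = \left(-1 + x\right) \left(-4\right) = 4 - 4 x$)
$I{\left(k,M \right)} = 3 + M + k$ ($I{\left(k,M \right)} = \left(3 + M\right) + k = 3 + M + k$)
$\frac{I{\left(-110,\sqrt{H{\left(3 \right)} + 86} \right)} - 10471}{-13602 + 49953} = \frac{\left(3 + \sqrt{\left(4 - 12\right) + 86} - 110\right) - 10471}{-13602 + 49953} = \frac{\left(3 + \sqrt{\left(4 - 12\right) + 86} - 110\right) - 10471}{36351} = \left(\left(3 + \sqrt{-8 + 86} - 110\right) - 10471\right) \frac{1}{36351} = \left(\left(3 + \sqrt{78} - 110\right) - 10471\right) \frac{1}{36351} = \left(\left(-107 + \sqrt{78}\right) - 10471\right) \frac{1}{36351} = \left(-10578 + \sqrt{78}\right) \frac{1}{36351} = - \frac{3526}{12117} + \frac{\sqrt{78}}{36351}$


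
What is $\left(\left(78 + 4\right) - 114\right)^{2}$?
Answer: $1024$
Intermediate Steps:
$\left(\left(78 + 4\right) - 114\right)^{2} = \left(82 - 114\right)^{2} = \left(-32\right)^{2} = 1024$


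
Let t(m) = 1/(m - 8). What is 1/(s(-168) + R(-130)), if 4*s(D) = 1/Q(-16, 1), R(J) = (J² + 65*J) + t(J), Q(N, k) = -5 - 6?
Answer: 3036/25654109 ≈ 0.00011834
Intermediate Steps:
Q(N, k) = -11
t(m) = 1/(-8 + m)
R(J) = J² + 1/(-8 + J) + 65*J (R(J) = (J² + 65*J) + 1/(-8 + J) = J² + 1/(-8 + J) + 65*J)
s(D) = -1/44 (s(D) = (¼)/(-11) = (¼)*(-1/11) = -1/44)
1/(s(-168) + R(-130)) = 1/(-1/44 + (1 - 130*(-8 - 130)*(65 - 130))/(-8 - 130)) = 1/(-1/44 + (1 - 130*(-138)*(-65))/(-138)) = 1/(-1/44 - (1 - 1166100)/138) = 1/(-1/44 - 1/138*(-1166099)) = 1/(-1/44 + 1166099/138) = 1/(25654109/3036) = 3036/25654109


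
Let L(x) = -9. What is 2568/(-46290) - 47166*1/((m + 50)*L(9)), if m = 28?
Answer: 60597539/902655 ≈ 67.133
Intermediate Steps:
2568/(-46290) - 47166*1/((m + 50)*L(9)) = 2568/(-46290) - 47166*(-1/(9*(28 + 50))) = 2568*(-1/46290) - 47166/(78*(-9)) = -428/7715 - 47166/(-702) = -428/7715 - 47166*(-1/702) = -428/7715 + 7861/117 = 60597539/902655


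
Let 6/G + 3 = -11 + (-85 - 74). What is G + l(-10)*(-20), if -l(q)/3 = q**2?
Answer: 1037994/173 ≈ 6000.0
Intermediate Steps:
l(q) = -3*q**2
G = -6/173 (G = 6/(-3 + (-11 + (-85 - 74))) = 6/(-3 + (-11 - 159)) = 6/(-3 - 170) = 6/(-173) = 6*(-1/173) = -6/173 ≈ -0.034682)
G + l(-10)*(-20) = -6/173 - 3*(-10)**2*(-20) = -6/173 - 3*100*(-20) = -6/173 - 300*(-20) = -6/173 + 6000 = 1037994/173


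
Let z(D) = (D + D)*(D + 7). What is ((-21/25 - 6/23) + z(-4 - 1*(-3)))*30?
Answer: -45198/115 ≈ -393.03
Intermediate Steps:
z(D) = 2*D*(7 + D) (z(D) = (2*D)*(7 + D) = 2*D*(7 + D))
((-21/25 - 6/23) + z(-4 - 1*(-3)))*30 = ((-21/25 - 6/23) + 2*(-4 - 1*(-3))*(7 + (-4 - 1*(-3))))*30 = ((-21*1/25 - 6*1/23) + 2*(-4 + 3)*(7 + (-4 + 3)))*30 = ((-21/25 - 6/23) + 2*(-1)*(7 - 1))*30 = (-633/575 + 2*(-1)*6)*30 = (-633/575 - 12)*30 = -7533/575*30 = -45198/115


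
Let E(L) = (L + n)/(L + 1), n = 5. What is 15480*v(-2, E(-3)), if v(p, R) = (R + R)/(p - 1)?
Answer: 10320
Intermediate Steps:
E(L) = (5 + L)/(1 + L) (E(L) = (L + 5)/(L + 1) = (5 + L)/(1 + L))
v(p, R) = 2*R/(-1 + p) (v(p, R) = (2*R)/(-1 + p) = 2*R/(-1 + p))
15480*v(-2, E(-3)) = 15480*(2*((5 - 3)/(1 - 3))/(-1 - 2)) = 15480*(2*(2/(-2))/(-3)) = 15480*(2*(-½*2)*(-⅓)) = 15480*(2*(-1)*(-⅓)) = 15480*(⅔) = 10320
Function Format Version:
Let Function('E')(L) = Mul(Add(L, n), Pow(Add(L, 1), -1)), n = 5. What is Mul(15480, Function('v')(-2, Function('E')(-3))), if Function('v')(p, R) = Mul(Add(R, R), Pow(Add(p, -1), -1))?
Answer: 10320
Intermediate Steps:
Function('E')(L) = Mul(Pow(Add(1, L), -1), Add(5, L)) (Function('E')(L) = Mul(Add(L, 5), Pow(Add(L, 1), -1)) = Mul(Add(5, L), Pow(Add(1, L), -1)) = Mul(Pow(Add(1, L), -1), Add(5, L)))
Function('v')(p, R) = Mul(2, R, Pow(Add(-1, p), -1)) (Function('v')(p, R) = Mul(Mul(2, R), Pow(Add(-1, p), -1)) = Mul(2, R, Pow(Add(-1, p), -1)))
Mul(15480, Function('v')(-2, Function('E')(-3))) = Mul(15480, Mul(2, Mul(Pow(Add(1, -3), -1), Add(5, -3)), Pow(Add(-1, -2), -1))) = Mul(15480, Mul(2, Mul(Pow(-2, -1), 2), Pow(-3, -1))) = Mul(15480, Mul(2, Mul(Rational(-1, 2), 2), Rational(-1, 3))) = Mul(15480, Mul(2, -1, Rational(-1, 3))) = Mul(15480, Rational(2, 3)) = 10320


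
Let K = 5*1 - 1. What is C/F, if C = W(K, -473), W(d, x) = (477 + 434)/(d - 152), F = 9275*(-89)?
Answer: 911/122170300 ≈ 7.4568e-6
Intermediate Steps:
F = -825475
K = 4 (K = 5 - 1 = 4)
W(d, x) = 911/(-152 + d)
C = -911/148 (C = 911/(-152 + 4) = 911/(-148) = 911*(-1/148) = -911/148 ≈ -6.1554)
C/F = -911/148/(-825475) = -911/148*(-1/825475) = 911/122170300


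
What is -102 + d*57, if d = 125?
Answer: 7023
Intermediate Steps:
-102 + d*57 = -102 + 125*57 = -102 + 7125 = 7023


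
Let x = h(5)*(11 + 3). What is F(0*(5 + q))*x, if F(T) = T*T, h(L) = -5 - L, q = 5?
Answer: 0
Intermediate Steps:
F(T) = T²
x = -140 (x = (-5 - 1*5)*(11 + 3) = (-5 - 5)*14 = -10*14 = -140)
F(0*(5 + q))*x = (0*(5 + 5))²*(-140) = (0*10)²*(-140) = 0²*(-140) = 0*(-140) = 0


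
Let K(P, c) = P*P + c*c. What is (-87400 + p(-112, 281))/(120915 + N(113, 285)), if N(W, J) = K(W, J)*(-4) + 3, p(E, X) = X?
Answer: 87119/255058 ≈ 0.34157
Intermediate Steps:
K(P, c) = P² + c²
N(W, J) = 3 - 4*J² - 4*W² (N(W, J) = (W² + J²)*(-4) + 3 = (J² + W²)*(-4) + 3 = (-4*J² - 4*W²) + 3 = 3 - 4*J² - 4*W²)
(-87400 + p(-112, 281))/(120915 + N(113, 285)) = (-87400 + 281)/(120915 + (3 - 4*285² - 4*113²)) = -87119/(120915 + (3 - 4*81225 - 4*12769)) = -87119/(120915 + (3 - 324900 - 51076)) = -87119/(120915 - 375973) = -87119/(-255058) = -87119*(-1/255058) = 87119/255058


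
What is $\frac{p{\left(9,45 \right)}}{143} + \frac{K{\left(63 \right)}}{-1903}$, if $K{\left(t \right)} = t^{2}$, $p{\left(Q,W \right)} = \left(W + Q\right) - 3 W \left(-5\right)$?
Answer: $\frac{6254253}{24739} \approx 252.81$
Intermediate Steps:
$p{\left(Q,W \right)} = 15 W \left(Q + W\right)$ ($p{\left(Q,W \right)} = \left(Q + W\right) 15 W = 15 W \left(Q + W\right)$)
$\frac{p{\left(9,45 \right)}}{143} + \frac{K{\left(63 \right)}}{-1903} = \frac{15 \cdot 45 \left(9 + 45\right)}{143} + \frac{63^{2}}{-1903} = 15 \cdot 45 \cdot 54 \cdot \frac{1}{143} + 3969 \left(- \frac{1}{1903}\right) = 36450 \cdot \frac{1}{143} - \frac{3969}{1903} = \frac{36450}{143} - \frac{3969}{1903} = \frac{6254253}{24739}$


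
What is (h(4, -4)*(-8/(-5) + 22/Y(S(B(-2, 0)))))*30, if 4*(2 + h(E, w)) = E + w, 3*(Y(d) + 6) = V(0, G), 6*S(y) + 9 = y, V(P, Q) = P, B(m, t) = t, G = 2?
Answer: 124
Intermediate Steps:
S(y) = -3/2 + y/6
Y(d) = -6 (Y(d) = -6 + (1/3)*0 = -6 + 0 = -6)
h(E, w) = -2 + E/4 + w/4 (h(E, w) = -2 + (E + w)/4 = -2 + (E/4 + w/4) = -2 + E/4 + w/4)
(h(4, -4)*(-8/(-5) + 22/Y(S(B(-2, 0)))))*30 = ((-2 + (1/4)*4 + (1/4)*(-4))*(-8/(-5) + 22/(-6)))*30 = ((-2 + 1 - 1)*(-8*(-1/5) + 22*(-1/6)))*30 = -2*(8/5 - 11/3)*30 = -2*(-31/15)*30 = (62/15)*30 = 124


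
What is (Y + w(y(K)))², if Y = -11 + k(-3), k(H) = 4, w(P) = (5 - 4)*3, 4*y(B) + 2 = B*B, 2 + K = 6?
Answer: 16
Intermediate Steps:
K = 4 (K = -2 + 6 = 4)
y(B) = -½ + B²/4 (y(B) = -½ + (B*B)/4 = -½ + B²/4)
w(P) = 3 (w(P) = 1*3 = 3)
Y = -7 (Y = -11 + 4 = -7)
(Y + w(y(K)))² = (-7 + 3)² = (-4)² = 16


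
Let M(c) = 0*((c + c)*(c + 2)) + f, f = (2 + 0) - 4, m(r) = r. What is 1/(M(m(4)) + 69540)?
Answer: 1/69538 ≈ 1.4381e-5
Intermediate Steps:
f = -2 (f = 2 - 4 = -2)
M(c) = -2 (M(c) = 0*((c + c)*(c + 2)) - 2 = 0*((2*c)*(2 + c)) - 2 = 0*(2*c*(2 + c)) - 2 = 0 - 2 = -2)
1/(M(m(4)) + 69540) = 1/(-2 + 69540) = 1/69538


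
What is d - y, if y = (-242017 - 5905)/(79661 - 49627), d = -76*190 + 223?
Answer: -213372728/15017 ≈ -14209.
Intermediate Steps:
d = -14217 (d = -14440 + 223 = -14217)
y = -123961/15017 (y = -247922/30034 = -247922*1/30034 = -123961/15017 ≈ -8.2547)
d - y = -14217 - 1*(-123961/15017) = -14217 + 123961/15017 = -213372728/15017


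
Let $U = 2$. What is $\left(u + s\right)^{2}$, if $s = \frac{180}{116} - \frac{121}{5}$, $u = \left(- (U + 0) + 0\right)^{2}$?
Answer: $\frac{7311616}{21025} \approx 347.76$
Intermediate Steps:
$u = 4$ ($u = \left(- (2 + 0) + 0\right)^{2} = \left(\left(-1\right) 2 + 0\right)^{2} = \left(-2 + 0\right)^{2} = \left(-2\right)^{2} = 4$)
$s = - \frac{3284}{145}$ ($s = 180 \cdot \frac{1}{116} - \frac{121}{5} = \frac{45}{29} - \frac{121}{5} = - \frac{3284}{145} \approx -22.648$)
$\left(u + s\right)^{2} = \left(4 - \frac{3284}{145}\right)^{2} = \left(- \frac{2704}{145}\right)^{2} = \frac{7311616}{21025}$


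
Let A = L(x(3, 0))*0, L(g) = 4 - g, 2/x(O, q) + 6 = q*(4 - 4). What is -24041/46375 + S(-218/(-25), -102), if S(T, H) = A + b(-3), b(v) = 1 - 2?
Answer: -70416/46375 ≈ -1.5184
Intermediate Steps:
x(O, q) = -⅓ (x(O, q) = 2/(-6 + q*(4 - 4)) = 2/(-6 + q*0) = 2/(-6 + 0) = 2/(-6) = 2*(-⅙) = -⅓)
b(v) = -1
A = 0 (A = (4 - 1*(-⅓))*0 = (4 + ⅓)*0 = (13/3)*0 = 0)
S(T, H) = -1 (S(T, H) = 0 - 1 = -1)
-24041/46375 + S(-218/(-25), -102) = -24041/46375 - 1 = -70416/46375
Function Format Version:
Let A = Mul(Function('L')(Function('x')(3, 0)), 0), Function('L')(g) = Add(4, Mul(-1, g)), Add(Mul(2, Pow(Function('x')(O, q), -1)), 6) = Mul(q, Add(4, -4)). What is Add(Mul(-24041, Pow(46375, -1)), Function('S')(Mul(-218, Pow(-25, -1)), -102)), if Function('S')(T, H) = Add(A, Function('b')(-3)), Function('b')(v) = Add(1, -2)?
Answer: Rational(-70416, 46375) ≈ -1.5184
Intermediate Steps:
Function('x')(O, q) = Rational(-1, 3) (Function('x')(O, q) = Mul(2, Pow(Add(-6, Mul(q, Add(4, -4))), -1)) = Mul(2, Pow(Add(-6, Mul(q, 0)), -1)) = Mul(2, Pow(Add(-6, 0), -1)) = Mul(2, Pow(-6, -1)) = Mul(2, Rational(-1, 6)) = Rational(-1, 3))
Function('b')(v) = -1
A = 0 (A = Mul(Add(4, Mul(-1, Rational(-1, 3))), 0) = Mul(Add(4, Rational(1, 3)), 0) = Mul(Rational(13, 3), 0) = 0)
Function('S')(T, H) = -1 (Function('S')(T, H) = Add(0, -1) = -1)
Add(Mul(-24041, Pow(46375, -1)), Function('S')(Mul(-218, Pow(-25, -1)), -102)) = Add(Mul(-24041, Pow(46375, -1)), -1) = Add(Mul(-24041, Rational(1, 46375)), -1) = Add(Rational(-24041, 46375), -1) = Rational(-70416, 46375)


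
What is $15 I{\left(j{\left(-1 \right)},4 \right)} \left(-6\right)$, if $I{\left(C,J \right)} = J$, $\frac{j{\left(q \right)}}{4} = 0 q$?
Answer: $-360$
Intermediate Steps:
$j{\left(q \right)} = 0$ ($j{\left(q \right)} = 4 \cdot 0 q = 4 \cdot 0 = 0$)
$15 I{\left(j{\left(-1 \right)},4 \right)} \left(-6\right) = 15 \cdot 4 \left(-6\right) = 60 \left(-6\right) = -360$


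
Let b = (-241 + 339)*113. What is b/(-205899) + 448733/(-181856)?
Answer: -94407549311/37443968544 ≈ -2.5213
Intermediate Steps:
b = 11074 (b = 98*113 = 11074)
b/(-205899) + 448733/(-181856) = 11074/(-205899) + 448733/(-181856) = 11074*(-1/205899) + 448733*(-1/181856) = -11074/205899 - 448733/181856 = -94407549311/37443968544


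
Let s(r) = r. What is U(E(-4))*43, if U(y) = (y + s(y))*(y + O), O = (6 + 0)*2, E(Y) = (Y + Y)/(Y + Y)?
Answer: 1118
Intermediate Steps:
E(Y) = 1 (E(Y) = (2*Y)/((2*Y)) = (2*Y)*(1/(2*Y)) = 1)
O = 12 (O = 6*2 = 12)
U(y) = 2*y*(12 + y) (U(y) = (y + y)*(y + 12) = (2*y)*(12 + y) = 2*y*(12 + y))
U(E(-4))*43 = (2*1*(12 + 1))*43 = (2*1*13)*43 = 26*43 = 1118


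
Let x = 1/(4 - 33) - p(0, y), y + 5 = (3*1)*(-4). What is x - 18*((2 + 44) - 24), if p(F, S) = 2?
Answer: -11543/29 ≈ -398.03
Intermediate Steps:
y = -17 (y = -5 + (3*1)*(-4) = -5 + 3*(-4) = -5 - 12 = -17)
x = -59/29 (x = 1/(4 - 33) - 1*2 = 1/(-29) - 2 = -1/29 - 2 = -59/29 ≈ -2.0345)
x - 18*((2 + 44) - 24) = -59/29 - 18*((2 + 44) - 24) = -59/29 - 18*(46 - 24) = -59/29 - 18*22 = -59/29 - 396 = -11543/29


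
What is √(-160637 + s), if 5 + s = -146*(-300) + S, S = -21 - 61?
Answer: 2*I*√29231 ≈ 341.94*I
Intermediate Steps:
S = -82
s = 43713 (s = -5 + (-146*(-300) - 82) = -5 + (43800 - 82) = -5 + 43718 = 43713)
√(-160637 + s) = √(-160637 + 43713) = √(-116924) = 2*I*√29231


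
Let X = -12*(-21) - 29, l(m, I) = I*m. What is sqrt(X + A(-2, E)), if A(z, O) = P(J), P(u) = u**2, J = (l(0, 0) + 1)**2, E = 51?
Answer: 4*sqrt(14) ≈ 14.967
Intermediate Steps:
J = 1 (J = (0*0 + 1)**2 = (0 + 1)**2 = 1**2 = 1)
A(z, O) = 1 (A(z, O) = 1**2 = 1)
X = 223 (X = 252 - 29 = 223)
sqrt(X + A(-2, E)) = sqrt(223 + 1) = sqrt(224) = 4*sqrt(14)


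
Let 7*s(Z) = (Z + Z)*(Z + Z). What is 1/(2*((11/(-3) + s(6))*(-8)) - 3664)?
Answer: -21/82624 ≈ -0.00025416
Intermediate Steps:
s(Z) = 4*Z**2/7 (s(Z) = ((Z + Z)*(Z + Z))/7 = ((2*Z)*(2*Z))/7 = (4*Z**2)/7 = 4*Z**2/7)
1/(2*((11/(-3) + s(6))*(-8)) - 3664) = 1/(2*((11/(-3) + (4/7)*6**2)*(-8)) - 3664) = 1/(2*((11*(-1/3) + (4/7)*36)*(-8)) - 3664) = 1/(2*((-11/3 + 144/7)*(-8)) - 3664) = 1/(2*((355/21)*(-8)) - 3664) = 1/(2*(-2840/21) - 3664) = 1/(-5680/21 - 3664) = 1/(-82624/21) = -21/82624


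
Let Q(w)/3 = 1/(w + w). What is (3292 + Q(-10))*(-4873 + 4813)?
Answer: -197511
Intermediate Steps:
Q(w) = 3/(2*w) (Q(w) = 3/(w + w) = 3/((2*w)) = 3*(1/(2*w)) = 3/(2*w))
(3292 + Q(-10))*(-4873 + 4813) = (3292 + (3/2)/(-10))*(-4873 + 4813) = (3292 + (3/2)*(-⅒))*(-60) = (3292 - 3/20)*(-60) = (65837/20)*(-60) = -197511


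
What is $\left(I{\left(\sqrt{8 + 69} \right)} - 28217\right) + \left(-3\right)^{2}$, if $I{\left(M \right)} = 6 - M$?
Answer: $-28202 - \sqrt{77} \approx -28211.0$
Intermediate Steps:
$\left(I{\left(\sqrt{8 + 69} \right)} - 28217\right) + \left(-3\right)^{2} = \left(\left(6 - \sqrt{8 + 69}\right) - 28217\right) + \left(-3\right)^{2} = \left(\left(6 - \sqrt{77}\right) - 28217\right) + 9 = \left(-28211 - \sqrt{77}\right) + 9 = -28202 - \sqrt{77}$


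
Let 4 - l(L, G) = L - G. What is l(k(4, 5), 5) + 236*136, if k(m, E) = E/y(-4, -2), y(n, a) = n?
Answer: 128425/4 ≈ 32106.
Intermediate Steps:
k(m, E) = -E/4 (k(m, E) = E/(-4) = E*(-¼) = -E/4)
l(L, G) = 4 + G - L (l(L, G) = 4 - (L - G) = 4 + (G - L) = 4 + G - L)
l(k(4, 5), 5) + 236*136 = (4 + 5 - (-1)*5/4) + 236*136 = (4 + 5 - 1*(-5/4)) + 32096 = (4 + 5 + 5/4) + 32096 = 41/4 + 32096 = 128425/4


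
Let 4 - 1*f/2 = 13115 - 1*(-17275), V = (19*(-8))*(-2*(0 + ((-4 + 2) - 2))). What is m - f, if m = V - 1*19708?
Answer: 39848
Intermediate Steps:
V = -1216 (V = -(-304)*(0 + (-2 - 2)) = -(-304)*(0 - 4) = -(-304)*(-4) = -152*8 = -1216)
m = -20924 (m = -1216 - 1*19708 = -1216 - 19708 = -20924)
f = -60772 (f = 8 - 2*(13115 - 1*(-17275)) = 8 - 2*(13115 + 17275) = 8 - 2*30390 = 8 - 60780 = -60772)
m - f = -20924 - 1*(-60772) = -20924 + 60772 = 39848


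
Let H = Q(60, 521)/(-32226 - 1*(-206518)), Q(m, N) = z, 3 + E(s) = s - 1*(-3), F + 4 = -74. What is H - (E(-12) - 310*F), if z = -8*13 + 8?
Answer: -1053072288/43573 ≈ -24168.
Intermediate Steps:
F = -78 (F = -4 - 74 = -78)
E(s) = s (E(s) = -3 + (s - 1*(-3)) = -3 + (s + 3) = -3 + (3 + s) = s)
z = -96 (z = -104 + 8 = -96)
Q(m, N) = -96
H = -24/43573 (H = -96/(-32226 - 1*(-206518)) = -96/(-32226 + 206518) = -96/174292 = -96*1/174292 = -24/43573 ≈ -0.00055080)
H - (E(-12) - 310*F) = -24/43573 - (-12 - 310*(-78)) = -24/43573 - (-12 + 24180) = -24/43573 - 1*24168 = -24/43573 - 24168 = -1053072288/43573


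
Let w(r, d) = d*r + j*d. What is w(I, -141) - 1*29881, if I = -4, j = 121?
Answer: -46378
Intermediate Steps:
w(r, d) = 121*d + d*r (w(r, d) = d*r + 121*d = 121*d + d*r)
w(I, -141) - 1*29881 = -141*(121 - 4) - 1*29881 = -141*117 - 29881 = -16497 - 29881 = -46378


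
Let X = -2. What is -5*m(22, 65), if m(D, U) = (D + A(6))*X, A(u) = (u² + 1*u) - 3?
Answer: 610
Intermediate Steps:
A(u) = -3 + u + u² (A(u) = (u² + u) - 3 = (u + u²) - 3 = -3 + u + u²)
m(D, U) = -78 - 2*D (m(D, U) = (D + (-3 + 6 + 6²))*(-2) = (D + (-3 + 6 + 36))*(-2) = (D + 39)*(-2) = (39 + D)*(-2) = -78 - 2*D)
-5*m(22, 65) = -5*(-78 - 2*22) = -5*(-78 - 44) = -5*(-122) = 610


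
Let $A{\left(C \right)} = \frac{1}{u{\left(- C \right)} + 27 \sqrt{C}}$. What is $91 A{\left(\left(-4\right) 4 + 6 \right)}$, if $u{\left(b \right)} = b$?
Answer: $\frac{91}{739} - \frac{2457 i \sqrt{10}}{7390} \approx 0.12314 - 1.0514 i$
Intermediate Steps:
$A{\left(C \right)} = \frac{1}{- C + 27 \sqrt{C}}$
$91 A{\left(\left(-4\right) 4 + 6 \right)} = \frac{91}{- (\left(-4\right) 4 + 6) + 27 \sqrt{\left(-4\right) 4 + 6}} = \frac{91}{- (-16 + 6) + 27 \sqrt{-16 + 6}} = \frac{91}{\left(-1\right) \left(-10\right) + 27 \sqrt{-10}} = \frac{91}{10 + 27 i \sqrt{10}}$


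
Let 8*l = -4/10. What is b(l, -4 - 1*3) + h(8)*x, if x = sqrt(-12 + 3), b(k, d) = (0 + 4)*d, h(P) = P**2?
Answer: -28 + 192*I ≈ -28.0 + 192.0*I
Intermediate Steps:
l = -1/20 (l = (-4/10)/8 = (-4*1/10)/8 = (1/8)*(-2/5) = -1/20 ≈ -0.050000)
b(k, d) = 4*d
x = 3*I (x = sqrt(-9) = 3*I ≈ 3.0*I)
b(l, -4 - 1*3) + h(8)*x = 4*(-4 - 1*3) + 8**2*(3*I) = 4*(-4 - 3) + 64*(3*I) = 4*(-7) + 192*I = -28 + 192*I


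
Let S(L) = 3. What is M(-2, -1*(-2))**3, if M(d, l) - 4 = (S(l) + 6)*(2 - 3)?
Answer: -125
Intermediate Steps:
M(d, l) = -5 (M(d, l) = 4 + (3 + 6)*(2 - 3) = 4 + 9*(-1) = 4 - 9 = -5)
M(-2, -1*(-2))**3 = (-5)**3 = -125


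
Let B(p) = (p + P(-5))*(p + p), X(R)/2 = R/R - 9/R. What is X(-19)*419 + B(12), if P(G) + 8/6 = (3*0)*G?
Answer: 28328/19 ≈ 1490.9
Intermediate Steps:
P(G) = -4/3 (P(G) = -4/3 + (3*0)*G = -4/3 + 0*G = -4/3 + 0 = -4/3)
X(R) = 2 - 18/R (X(R) = 2*(R/R - 9/R) = 2*(1 - 9/R) = 2 - 18/R)
B(p) = 2*p*(-4/3 + p) (B(p) = (p - 4/3)*(p + p) = (-4/3 + p)*(2*p) = 2*p*(-4/3 + p))
X(-19)*419 + B(12) = (2 - 18/(-19))*419 + (⅔)*12*(-4 + 3*12) = (2 - 18*(-1/19))*419 + (⅔)*12*(-4 + 36) = (2 + 18/19)*419 + (⅔)*12*32 = (56/19)*419 + 256 = 23464/19 + 256 = 28328/19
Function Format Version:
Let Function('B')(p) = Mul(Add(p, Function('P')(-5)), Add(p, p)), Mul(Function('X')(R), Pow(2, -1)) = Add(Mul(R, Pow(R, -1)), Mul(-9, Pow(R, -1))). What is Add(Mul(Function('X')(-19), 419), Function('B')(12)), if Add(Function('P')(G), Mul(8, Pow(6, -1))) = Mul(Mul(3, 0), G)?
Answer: Rational(28328, 19) ≈ 1490.9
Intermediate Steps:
Function('P')(G) = Rational(-4, 3) (Function('P')(G) = Add(Rational(-4, 3), Mul(Mul(3, 0), G)) = Add(Rational(-4, 3), Mul(0, G)) = Add(Rational(-4, 3), 0) = Rational(-4, 3))
Function('X')(R) = Add(2, Mul(-18, Pow(R, -1))) (Function('X')(R) = Mul(2, Add(Mul(R, Pow(R, -1)), Mul(-9, Pow(R, -1)))) = Mul(2, Add(1, Mul(-9, Pow(R, -1)))) = Add(2, Mul(-18, Pow(R, -1))))
Function('B')(p) = Mul(2, p, Add(Rational(-4, 3), p)) (Function('B')(p) = Mul(Add(p, Rational(-4, 3)), Add(p, p)) = Mul(Add(Rational(-4, 3), p), Mul(2, p)) = Mul(2, p, Add(Rational(-4, 3), p)))
Add(Mul(Function('X')(-19), 419), Function('B')(12)) = Add(Mul(Add(2, Mul(-18, Pow(-19, -1))), 419), Mul(Rational(2, 3), 12, Add(-4, Mul(3, 12)))) = Add(Mul(Add(2, Mul(-18, Rational(-1, 19))), 419), Mul(Rational(2, 3), 12, Add(-4, 36))) = Add(Mul(Add(2, Rational(18, 19)), 419), Mul(Rational(2, 3), 12, 32)) = Add(Mul(Rational(56, 19), 419), 256) = Add(Rational(23464, 19), 256) = Rational(28328, 19)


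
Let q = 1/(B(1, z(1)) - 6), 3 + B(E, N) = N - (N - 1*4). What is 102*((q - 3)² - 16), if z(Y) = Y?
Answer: -14688/25 ≈ -587.52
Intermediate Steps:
B(E, N) = 1 (B(E, N) = -3 + (N - (N - 1*4)) = -3 + (N - (N - 4)) = -3 + (N - (-4 + N)) = -3 + (N + (4 - N)) = -3 + 4 = 1)
q = -⅕ (q = 1/(1 - 6) = 1/(-5) = -⅕ ≈ -0.20000)
102*((q - 3)² - 16) = 102*((-⅕ - 3)² - 16) = 102*((-16/5)² - 16) = 102*(256/25 - 16) = 102*(-144/25) = -14688/25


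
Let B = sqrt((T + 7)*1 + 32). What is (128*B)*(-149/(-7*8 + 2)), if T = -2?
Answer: 9536*sqrt(37)/27 ≈ 2148.3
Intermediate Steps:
B = sqrt(37) (B = sqrt((-2 + 7)*1 + 32) = sqrt(5*1 + 32) = sqrt(5 + 32) = sqrt(37) ≈ 6.0828)
(128*B)*(-149/(-7*8 + 2)) = (128*sqrt(37))*(-149/(-7*8 + 2)) = (128*sqrt(37))*(-149/(-56 + 2)) = (128*sqrt(37))*(-149/(-54)) = (128*sqrt(37))*(-149*(-1/54)) = (128*sqrt(37))*(149/54) = 9536*sqrt(37)/27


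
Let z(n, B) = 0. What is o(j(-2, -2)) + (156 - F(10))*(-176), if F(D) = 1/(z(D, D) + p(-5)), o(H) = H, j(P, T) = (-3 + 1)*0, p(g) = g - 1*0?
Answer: -137456/5 ≈ -27491.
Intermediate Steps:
p(g) = g (p(g) = g + 0 = g)
j(P, T) = 0 (j(P, T) = -2*0 = 0)
F(D) = -⅕ (F(D) = 1/(0 - 5) = 1/(-5) = -⅕)
o(j(-2, -2)) + (156 - F(10))*(-176) = 0 + (156 - 1*(-⅕))*(-176) = 0 + (156 + ⅕)*(-176) = 0 + (781/5)*(-176) = 0 - 137456/5 = -137456/5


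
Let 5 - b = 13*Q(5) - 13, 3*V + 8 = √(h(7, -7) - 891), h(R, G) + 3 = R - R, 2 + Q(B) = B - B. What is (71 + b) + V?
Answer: 337/3 + I*√894/3 ≈ 112.33 + 9.9666*I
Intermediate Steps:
Q(B) = -2 (Q(B) = -2 + (B - B) = -2 + 0 = -2)
h(R, G) = -3 (h(R, G) = -3 + (R - R) = -3 + 0 = -3)
V = -8/3 + I*√894/3 (V = -8/3 + √(-3 - 891)/3 = -8/3 + √(-894)/3 = -8/3 + (I*√894)/3 = -8/3 + I*√894/3 ≈ -2.6667 + 9.9666*I)
b = 44 (b = 5 - (13*(-2) - 13) = 5 - (-26 - 13) = 5 - 1*(-39) = 5 + 39 = 44)
(71 + b) + V = (71 + 44) + (-8/3 + I*√894/3) = 115 + (-8/3 + I*√894/3) = 337/3 + I*√894/3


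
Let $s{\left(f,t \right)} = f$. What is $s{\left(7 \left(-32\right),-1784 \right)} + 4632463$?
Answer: $4632239$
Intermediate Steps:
$s{\left(7 \left(-32\right),-1784 \right)} + 4632463 = 7 \left(-32\right) + 4632463 = -224 + 4632463 = 4632239$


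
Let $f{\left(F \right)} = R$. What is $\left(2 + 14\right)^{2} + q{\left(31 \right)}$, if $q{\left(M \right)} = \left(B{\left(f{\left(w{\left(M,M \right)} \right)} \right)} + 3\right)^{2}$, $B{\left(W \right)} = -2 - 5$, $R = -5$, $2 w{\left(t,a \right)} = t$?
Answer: $272$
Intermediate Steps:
$w{\left(t,a \right)} = \frac{t}{2}$
$f{\left(F \right)} = -5$
$B{\left(W \right)} = -7$ ($B{\left(W \right)} = -2 - 5 = -7$)
$q{\left(M \right)} = 16$ ($q{\left(M \right)} = \left(-7 + 3\right)^{2} = \left(-4\right)^{2} = 16$)
$\left(2 + 14\right)^{2} + q{\left(31 \right)} = \left(2 + 14\right)^{2} + 16 = 16^{2} + 16 = 256 + 16 = 272$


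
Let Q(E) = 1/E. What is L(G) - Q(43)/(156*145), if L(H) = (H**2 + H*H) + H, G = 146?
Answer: 41608449479/972660 ≈ 42778.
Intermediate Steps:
L(H) = H + 2*H**2 (L(H) = (H**2 + H**2) + H = 2*H**2 + H = H + 2*H**2)
L(G) - Q(43)/(156*145) = 146*(1 + 2*146) - 1/(43*(156*145)) = 146*(1 + 292) - 1/(43*22620) = 146*293 - 1/(43*22620) = 42778 - 1*1/972660 = 42778 - 1/972660 = 41608449479/972660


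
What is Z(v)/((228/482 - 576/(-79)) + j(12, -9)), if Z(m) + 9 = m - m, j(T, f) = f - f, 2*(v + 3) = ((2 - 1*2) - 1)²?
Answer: -57117/49274 ≈ -1.1592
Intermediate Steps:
v = -5/2 (v = -3 + ((2 - 1*2) - 1)²/2 = -3 + ((2 - 2) - 1)²/2 = -3 + (0 - 1)²/2 = -3 + (½)*(-1)² = -3 + (½)*1 = -3 + ½ = -5/2 ≈ -2.5000)
j(T, f) = 0
Z(m) = -9 (Z(m) = -9 + (m - m) = -9 + 0 = -9)
Z(v)/((228/482 - 576/(-79)) + j(12, -9)) = -9/((228/482 - 576/(-79)) + 0) = -9/((228*(1/482) - 576*(-1/79)) + 0) = -9/((114/241 + 576/79) + 0) = -9/(147822/19039 + 0) = -9/147822/19039 = -9*19039/147822 = -57117/49274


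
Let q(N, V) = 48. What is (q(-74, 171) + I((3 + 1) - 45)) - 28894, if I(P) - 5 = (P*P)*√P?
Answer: -28841 + 1681*I*√41 ≈ -28841.0 + 10764.0*I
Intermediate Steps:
I(P) = 5 + P^(5/2) (I(P) = 5 + (P*P)*√P = 5 + P²*√P = 5 + P^(5/2))
(q(-74, 171) + I((3 + 1) - 45)) - 28894 = (48 + (5 + ((3 + 1) - 45)^(5/2))) - 28894 = (48 + (5 + (4 - 45)^(5/2))) - 28894 = (48 + (5 + (-41)^(5/2))) - 28894 = (48 + (5 + 1681*I*√41)) - 28894 = (53 + 1681*I*√41) - 28894 = -28841 + 1681*I*√41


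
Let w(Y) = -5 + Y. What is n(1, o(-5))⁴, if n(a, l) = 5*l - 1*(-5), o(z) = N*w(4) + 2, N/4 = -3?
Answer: 31640625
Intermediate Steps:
N = -12 (N = 4*(-3) = -12)
o(z) = 14 (o(z) = -12*(-5 + 4) + 2 = -12*(-1) + 2 = 12 + 2 = 14)
n(a, l) = 5 + 5*l (n(a, l) = 5*l + 5 = 5 + 5*l)
n(1, o(-5))⁴ = (5 + 5*14)⁴ = (5 + 70)⁴ = 75⁴ = 31640625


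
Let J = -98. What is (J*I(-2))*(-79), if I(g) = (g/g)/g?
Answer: -3871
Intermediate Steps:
I(g) = 1/g
(J*I(-2))*(-79) = -98/(-2)*(-79) = -98*(-1/2)*(-79) = 49*(-79) = -3871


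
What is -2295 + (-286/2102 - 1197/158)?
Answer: -382383751/166058 ≈ -2302.7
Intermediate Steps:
-2295 + (-286/2102 - 1197/158) = -2295 + (-286*1/2102 - 1197*1/158) = -2295 + (-143/1051 - 1197/158) = -2295 - 1280641/166058 = -382383751/166058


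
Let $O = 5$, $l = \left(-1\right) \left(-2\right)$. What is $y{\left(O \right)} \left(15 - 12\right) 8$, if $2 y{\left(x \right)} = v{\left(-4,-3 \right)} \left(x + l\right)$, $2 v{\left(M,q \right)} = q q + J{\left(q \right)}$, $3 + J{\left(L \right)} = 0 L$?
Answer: $252$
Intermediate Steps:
$l = 2$
$J{\left(L \right)} = -3$ ($J{\left(L \right)} = -3 + 0 L = -3 + 0 = -3$)
$v{\left(M,q \right)} = - \frac{3}{2} + \frac{q^{2}}{2}$ ($v{\left(M,q \right)} = \frac{q q - 3}{2} = \frac{q^{2} - 3}{2} = \frac{-3 + q^{2}}{2} = - \frac{3}{2} + \frac{q^{2}}{2}$)
$y{\left(x \right)} = 3 + \frac{3 x}{2}$ ($y{\left(x \right)} = \frac{\left(- \frac{3}{2} + \frac{\left(-3\right)^{2}}{2}\right) \left(x + 2\right)}{2} = \frac{\left(- \frac{3}{2} + \frac{1}{2} \cdot 9\right) \left(2 + x\right)}{2} = \frac{\left(- \frac{3}{2} + \frac{9}{2}\right) \left(2 + x\right)}{2} = \frac{3 \left(2 + x\right)}{2} = \frac{6 + 3 x}{2} = 3 + \frac{3 x}{2}$)
$y{\left(O \right)} \left(15 - 12\right) 8 = \left(3 + \frac{3}{2} \cdot 5\right) \left(15 - 12\right) 8 = \left(3 + \frac{15}{2}\right) 3 \cdot 8 = \frac{21}{2} \cdot 3 \cdot 8 = \frac{63}{2} \cdot 8 = 252$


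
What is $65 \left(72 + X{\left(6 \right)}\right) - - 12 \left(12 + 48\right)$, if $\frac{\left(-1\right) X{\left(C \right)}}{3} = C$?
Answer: $4230$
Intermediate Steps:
$X{\left(C \right)} = - 3 C$
$65 \left(72 + X{\left(6 \right)}\right) - - 12 \left(12 + 48\right) = 65 \left(72 - 18\right) - - 12 \left(12 + 48\right) = 65 \left(72 - 18\right) - \left(-12\right) 60 = 65 \cdot 54 - -720 = 3510 + 720 = 4230$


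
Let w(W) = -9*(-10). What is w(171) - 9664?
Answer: -9574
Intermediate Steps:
w(W) = 90
w(171) - 9664 = 90 - 9664 = -9574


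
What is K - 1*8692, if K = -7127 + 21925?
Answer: 6106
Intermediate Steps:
K = 14798
K - 1*8692 = 14798 - 1*8692 = 14798 - 8692 = 6106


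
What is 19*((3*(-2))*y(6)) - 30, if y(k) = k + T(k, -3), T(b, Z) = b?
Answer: -1398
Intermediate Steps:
y(k) = 2*k (y(k) = k + k = 2*k)
19*((3*(-2))*y(6)) - 30 = 19*((3*(-2))*(2*6)) - 30 = 19*(-6*12) - 30 = 19*(-72) - 30 = -1368 - 30 = -1398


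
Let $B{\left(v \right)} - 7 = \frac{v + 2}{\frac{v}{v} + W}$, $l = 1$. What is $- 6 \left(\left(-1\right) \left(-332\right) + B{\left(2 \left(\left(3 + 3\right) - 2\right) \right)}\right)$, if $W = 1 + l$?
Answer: $-2054$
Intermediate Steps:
$W = 2$ ($W = 1 + 1 = 2$)
$B{\left(v \right)} = \frac{23}{3} + \frac{v}{3}$ ($B{\left(v \right)} = 7 + \frac{v + 2}{\frac{v}{v} + 2} = 7 + \frac{2 + v}{1 + 2} = 7 + \frac{2 + v}{3} = 7 + \left(2 + v\right) \frac{1}{3} = 7 + \left(\frac{2}{3} + \frac{v}{3}\right) = \frac{23}{3} + \frac{v}{3}$)
$- 6 \left(\left(-1\right) \left(-332\right) + B{\left(2 \left(\left(3 + 3\right) - 2\right) \right)}\right) = - 6 \left(\left(-1\right) \left(-332\right) + \left(\frac{23}{3} + \frac{2 \left(\left(3 + 3\right) - 2\right)}{3}\right)\right) = - 6 \left(332 + \left(\frac{23}{3} + \frac{2 \left(6 - 2\right)}{3}\right)\right) = - 6 \left(332 + \left(\frac{23}{3} + \frac{2 \cdot 4}{3}\right)\right) = - 6 \left(332 + \left(\frac{23}{3} + \frac{1}{3} \cdot 8\right)\right) = - 6 \left(332 + \left(\frac{23}{3} + \frac{8}{3}\right)\right) = - 6 \left(332 + \frac{31}{3}\right) = \left(-6\right) \frac{1027}{3} = -2054$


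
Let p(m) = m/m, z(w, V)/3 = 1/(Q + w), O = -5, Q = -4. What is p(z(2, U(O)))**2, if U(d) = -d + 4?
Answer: 1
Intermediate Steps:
U(d) = 4 - d
z(w, V) = 3/(-4 + w)
p(m) = 1
p(z(2, U(O)))**2 = 1**2 = 1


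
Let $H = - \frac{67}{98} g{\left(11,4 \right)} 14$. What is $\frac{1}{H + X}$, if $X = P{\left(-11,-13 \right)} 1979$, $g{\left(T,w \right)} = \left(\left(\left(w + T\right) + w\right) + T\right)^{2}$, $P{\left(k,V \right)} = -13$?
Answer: $- \frac{7}{240389} \approx -2.9119 \cdot 10^{-5}$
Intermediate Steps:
$g{\left(T,w \right)} = \left(2 T + 2 w\right)^{2}$ ($g{\left(T,w \right)} = \left(\left(\left(T + w\right) + w\right) + T\right)^{2} = \left(\left(T + 2 w\right) + T\right)^{2} = \left(2 T + 2 w\right)^{2}$)
$X = -25727$ ($X = \left(-13\right) 1979 = -25727$)
$H = - \frac{60300}{7}$ ($H = - \frac{67}{98} \cdot 4 \left(11 + 4\right)^{2} \cdot 14 = \left(-67\right) \frac{1}{98} \cdot 4 \cdot 15^{2} \cdot 14 = - \frac{67 \cdot 4 \cdot 225}{98} \cdot 14 = \left(- \frac{67}{98}\right) 900 \cdot 14 = \left(- \frac{30150}{49}\right) 14 = - \frac{60300}{7} \approx -8614.3$)
$\frac{1}{H + X} = \frac{1}{- \frac{60300}{7} - 25727} = \frac{1}{- \frac{240389}{7}} = - \frac{7}{240389}$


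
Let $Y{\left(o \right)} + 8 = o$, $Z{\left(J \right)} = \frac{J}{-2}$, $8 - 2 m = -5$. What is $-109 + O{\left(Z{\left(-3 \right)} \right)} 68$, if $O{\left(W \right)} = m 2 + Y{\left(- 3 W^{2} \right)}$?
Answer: $-228$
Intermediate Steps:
$m = \frac{13}{2}$ ($m = 4 - - \frac{5}{2} = 4 + \frac{5}{2} = \frac{13}{2} \approx 6.5$)
$Z{\left(J \right)} = - \frac{J}{2}$ ($Z{\left(J \right)} = J \left(- \frac{1}{2}\right) = - \frac{J}{2}$)
$Y{\left(o \right)} = -8 + o$
$O{\left(W \right)} = 5 - 3 W^{2}$ ($O{\left(W \right)} = \frac{13}{2} \cdot 2 - \left(8 + 3 W^{2}\right) = 13 - \left(8 + 3 W^{2}\right) = 5 - 3 W^{2}$)
$-109 + O{\left(Z{\left(-3 \right)} \right)} 68 = -109 + \left(5 - 3 \left(\left(- \frac{1}{2}\right) \left(-3\right)\right)^{2}\right) 68 = -109 + \left(5 - 3 \left(\frac{3}{2}\right)^{2}\right) 68 = -109 + \left(5 - \frac{27}{4}\right) 68 = -109 - 119 = -228$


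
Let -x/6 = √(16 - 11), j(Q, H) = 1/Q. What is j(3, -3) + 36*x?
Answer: ⅓ - 216*√5 ≈ -482.66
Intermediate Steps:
x = -6*√5 (x = -6*√(16 - 11) = -6*√5 ≈ -13.416)
j(3, -3) + 36*x = 1/3 + 36*(-6*√5) = ⅓ - 216*√5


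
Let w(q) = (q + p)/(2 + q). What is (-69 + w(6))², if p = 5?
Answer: 292681/64 ≈ 4573.1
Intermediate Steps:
w(q) = (5 + q)/(2 + q) (w(q) = (q + 5)/(2 + q) = (5 + q)/(2 + q))
(-69 + w(6))² = (-69 + (5 + 6)/(2 + 6))² = (-69 + 11/8)² = (-541/8)² = 292681/64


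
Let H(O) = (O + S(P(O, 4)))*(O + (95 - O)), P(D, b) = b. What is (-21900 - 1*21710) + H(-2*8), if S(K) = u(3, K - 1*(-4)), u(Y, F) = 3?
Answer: -44845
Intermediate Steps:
S(K) = 3
H(O) = 285 + 95*O (H(O) = (O + 3)*(O + (95 - O)) = (3 + O)*95 = 285 + 95*O)
(-21900 - 1*21710) + H(-2*8) = (-21900 - 1*21710) + (285 + 95*(-2*8)) = (-21900 - 21710) + (285 + 95*(-16)) = -43610 + (285 - 1520) = -43610 - 1235 = -44845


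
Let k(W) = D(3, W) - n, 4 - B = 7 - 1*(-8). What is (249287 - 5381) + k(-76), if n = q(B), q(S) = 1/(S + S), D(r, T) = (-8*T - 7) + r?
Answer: 5379221/22 ≈ 2.4451e+5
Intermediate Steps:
B = -11 (B = 4 - (7 - 1*(-8)) = 4 - (7 + 8) = 4 - 1*15 = 4 - 15 = -11)
D(r, T) = -7 + r - 8*T (D(r, T) = (-7 - 8*T) + r = -7 + r - 8*T)
q(S) = 1/(2*S)
n = -1/22 (n = (½)/(-11) = (½)*(-1/11) = -1/22 ≈ -0.045455)
k(W) = -87/22 - 8*W (k(W) = (-7 + 3 - 8*W) - 1*(-1/22) = (-4 - 8*W) + 1/22 = -87/22 - 8*W)
(249287 - 5381) + k(-76) = (249287 - 5381) + (-87/22 - 8*(-76)) = 243906 + (-87/22 + 608) = 243906 + 13289/22 = 5379221/22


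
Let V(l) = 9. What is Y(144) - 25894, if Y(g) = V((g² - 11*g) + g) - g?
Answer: -26029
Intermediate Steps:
Y(g) = 9 - g
Y(144) - 25894 = (9 - 1*144) - 25894 = (9 - 144) - 25894 = -135 - 25894 = -26029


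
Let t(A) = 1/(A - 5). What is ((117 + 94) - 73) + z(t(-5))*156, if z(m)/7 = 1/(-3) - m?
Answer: -584/5 ≈ -116.80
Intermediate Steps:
t(A) = 1/(-5 + A)
z(m) = -7/3 - 7*m (z(m) = 7*(1/(-3) - m) = 7*(-1/3 - m) = -7/3 - 7*m)
((117 + 94) - 73) + z(t(-5))*156 = ((117 + 94) - 73) + (-7/3 - 7/(-5 - 5))*156 = (211 - 73) + (-7/3 - 7/(-10))*156 = 138 + (-7/3 - 7*(-1/10))*156 = 138 + (-7/3 + 7/10)*156 = 138 - 49/30*156 = 138 - 1274/5 = -584/5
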